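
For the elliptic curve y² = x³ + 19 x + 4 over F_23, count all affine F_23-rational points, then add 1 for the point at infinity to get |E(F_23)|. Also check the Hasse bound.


Affine points = {(0, 2), (0, 21), (1, 1), (1, 22), (2, 2), (2, 21), (4, 11), (4, 12), (6, 9), (6, 14), (8, 1), (8, 22), (11, 7), (11, 16), (14, 1), (14, 22), (19, 5), (19, 18), (20, 9), (20, 14), (21, 2), (21, 21)}; affine count = 22; |E(F_23)| = 23.

Discriminant check: Δ ∝ 4a³ + 27b² = 4·19³ + 27·4² = 4·6859 + 27·16 ≡ 15 (mod 23). Nonzero ⇒ E is nonsingular.
For each x ∈ F_23, compute rhs = x³ + 19·x + 4 mod 23, then count y ∈ F_23 with y² ≡ rhs.
  x = 0: rhs = 4, matching y values: 2, 21 (2 points).
  x = 1: rhs = 1, matching y values: 1, 22 (2 points).
  x = 2: rhs = 4, matching y values: 2, 21 (2 points).
  x = 3: rhs = 19, matching y values: none (0 points).
  x = 4: rhs = 6, matching y values: 11, 12 (2 points).
  x = 5: rhs = 17, matching y values: none (0 points).
  x = 6: rhs = 12, matching y values: 9, 14 (2 points).
  x = 7: rhs = 20, matching y values: none (0 points).
  x = 8: rhs = 1, matching y values: 1, 22 (2 points).
  x = 9: rhs = 7, matching y values: none (0 points).
  x = 10: rhs = 21, matching y values: none (0 points).
  x = 11: rhs = 3, matching y values: 7, 16 (2 points).
  x = 12: rhs = 5, matching y values: none (0 points).
  x = 13: rhs = 10, matching y values: none (0 points).
  x = 14: rhs = 1, matching y values: 1, 22 (2 points).
  x = 15: rhs = 7, matching y values: none (0 points).
  x = 16: rhs = 11, matching y values: none (0 points).
  x = 17: rhs = 19, matching y values: none (0 points).
  x = 18: rhs = 14, matching y values: none (0 points).
  x = 19: rhs = 2, matching y values: 5, 18 (2 points).
  x = 20: rhs = 12, matching y values: 9, 14 (2 points).
  x = 21: rhs = 4, matching y values: 2, 21 (2 points).
  x = 22: rhs = 7, matching y values: none (0 points).
Total affine count: 22.
Full point count |E(F_23)| = 22 + 1 = 23.
Hasse bound: |23 − (23+1)| = |-1| = 1 ≤ 2√23 ≈ 9.5917 ✓.


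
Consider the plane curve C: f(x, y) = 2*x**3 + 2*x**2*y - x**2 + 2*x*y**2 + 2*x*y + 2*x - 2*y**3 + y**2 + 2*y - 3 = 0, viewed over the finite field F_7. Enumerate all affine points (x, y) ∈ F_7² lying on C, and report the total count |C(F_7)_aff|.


Affine F_7-points: {(0, 3), (1, 0), (1, 1), (1, 4), (2, 4), (2, 5), (3, 2), (4, 4), (5, 5), (6, 5)}; count = 10.

For each of the 49 pairs (x, y) ∈ F_7², evaluate f(x, y) mod 7. Record the zeros.
  x = 0: [0↦4, 1↦5, 2↦3, 3↦0, 4↦5, 5↦6, 6↦5]  zeros at y ∈ {3}
  x = 1: [0↦0, 1↦0, 2↦1, 3↦5, 4↦0, 5↦2, 6↦6]  zeros at y ∈ {0, 1, 4}
  x = 2: [0↦6, 1↦2, 2↦3, 3↦4, 4↦0, 5↦0, 6↦6]  zeros at y ∈ {4, 5}
  x = 3: [0↦6, 1↦2, 2↦0, 3↦2, 4↦3, 5↦5, 6↦3]  zeros at y ∈ {2}
  x = 4: [0↦5, 1↦5, 2↦4, 3↦4, 4↦0, 5↦1, 6↦2]  zeros at y ∈ {4}
  x = 5: [0↦1, 1↦2, 2↦6, 3↦1, 4↦3, 5↦0, 6↦1]  zeros at y ∈ {5}
  x = 6: [0↦6, 1↦5, 2↦4, 3↦5, 4↦3, 5↦0, 6↦5]  zeros at y ∈ {5}
Collecting zeros: affine points = {(0, 3), (1, 0), (1, 1), (1, 4), (2, 4), (2, 5), (3, 2), (4, 4), (5, 5), (6, 5)}.
Total count |C(F_7)_aff| = 10.


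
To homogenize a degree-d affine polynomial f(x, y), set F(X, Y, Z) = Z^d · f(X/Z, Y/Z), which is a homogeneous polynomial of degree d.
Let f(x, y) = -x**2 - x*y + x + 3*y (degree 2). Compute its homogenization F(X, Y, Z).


F(X, Y, Z) = -X**2 - X*Y + X*Z + 3*Y*Z

deg(f) = 2.
Substitute x = X/Z, y = Y/Z into f, then multiply by Z^2.
  monomial -1·x^2·y^0 ↦ -1·X^2·Y^0·Z^0.
  monomial -1·x^1·y^1 ↦ -1·X^1·Y^1·Z^0.
  monomial 1·x^1·y^0 ↦ 1·X^1·Y^0·Z^1.
  monomial 3·x^0·y^1 ↦ 3·X^0·Y^1·Z^1.
Collecting: F(X, Y, Z) = -X**2 - X*Y + X*Z + 3*Y*Z.


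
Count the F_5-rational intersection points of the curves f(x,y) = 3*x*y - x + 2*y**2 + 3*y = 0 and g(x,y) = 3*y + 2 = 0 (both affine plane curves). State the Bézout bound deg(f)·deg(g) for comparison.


Common zeros: {(0, 1)}; count = 1; Bézout bound = 2.

deg(f) = 2, deg(g) = 1, so Bézout bound = 2.
Scan x ∈ F_5. For each x, list the y ∈ F_5 with f(x, y) ≡ 0 and those with g(x, y) ≡ 0 (mod 5); the common zeros in that column are the intersection.
  x = 0: f ≡ 0 at y ∈ {0, 1}; g ≡ 0 at y ∈ {1}; common: {1}.
  x = 1: f ≡ 0 at y ∈ {3, 4}; g ≡ 0 at y ∈ {1}; common: ∅.
  x = 2: f ≡ 0 at y ∈ ∅; g ≡ 0 at y ∈ {1}; common: ∅.
  x = 3: f ≡ 0 at y ∈ ∅; g ≡ 0 at y ∈ {1}; common: ∅.
  x = 4: f ≡ 0 at y ∈ ∅; g ≡ 0 at y ∈ {1}; common: ∅.
Collecting: common zeros = {(0, 1)}, so the count is 1.
Comparison with the Bézout bound: 1 ≤ 2 = deg(f)·deg(g), as expected for curves with no common component (the affine F_5-count falls short of the bound because intersections may lie at infinity, over extension fields, or carry multiplicity).


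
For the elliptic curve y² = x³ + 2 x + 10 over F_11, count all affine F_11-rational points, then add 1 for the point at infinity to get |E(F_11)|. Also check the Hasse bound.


Affine points = {(2, 0), (4, 4), (4, 7), (7, 2), (7, 9), (9, 3), (9, 8)}; affine count = 7; |E(F_11)| = 8.

Discriminant check: Δ ∝ 4a³ + 27b² = 4·2³ + 27·10² = 4·8 + 27·100 ≡ 4 (mod 11). Nonzero ⇒ E is nonsingular.
For each x ∈ F_11, compute rhs = x³ + 2·x + 10 mod 11, then count y ∈ F_11 with y² ≡ rhs.
  x = 0: rhs = 10, matching y values: none (0 points).
  x = 1: rhs = 2, matching y values: none (0 points).
  x = 2: rhs = 0, matching y values: 0 (1 points).
  x = 3: rhs = 10, matching y values: none (0 points).
  x = 4: rhs = 5, matching y values: 4, 7 (2 points).
  x = 5: rhs = 2, matching y values: none (0 points).
  x = 6: rhs = 7, matching y values: none (0 points).
  x = 7: rhs = 4, matching y values: 2, 9 (2 points).
  x = 8: rhs = 10, matching y values: none (0 points).
  x = 9: rhs = 9, matching y values: 3, 8 (2 points).
  x = 10: rhs = 7, matching y values: none (0 points).
Total affine count: 7.
Full point count |E(F_11)| = 7 + 1 = 8.
Hasse bound: |8 − (11+1)| = |-4| = 4 ≤ 2√11 ≈ 6.6332 ✓.


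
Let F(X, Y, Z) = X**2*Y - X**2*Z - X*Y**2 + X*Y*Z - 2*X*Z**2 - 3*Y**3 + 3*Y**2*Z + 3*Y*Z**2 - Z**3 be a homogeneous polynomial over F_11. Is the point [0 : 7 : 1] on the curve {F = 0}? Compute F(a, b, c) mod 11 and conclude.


F(0,7,1) ≡ 7 (mod 11); P is NOT on the curve.

Evaluate F(0, 7, 1) term-by-term (mod 11).
  X**2*Y ↦ 1·0·7·1 = 0
  -X**2*Z ↦ -1·0·1·1 = 0
  -X*Y**2 ↦ -1·0·49·1 = 0
  X*Y*Z ↦ 1·0·7·1 = 0
  -2*X*Z**2 ↦ -2·0·1·1 = 0
  -3*Y**3 ↦ -3·1·343·1 = -1029
  3*Y**2*Z ↦ 3·1·49·1 = 147
  3*Y*Z**2 ↦ 3·1·7·1 = 21
  -Z**3 ↦ -1·1·1·1 = -1
Sum: F(0, 7, 1) = (0) + (0) + (0) + (0) + (0) + (-1029) + (147) + (21) + (-1) = -862.
Reducing mod 11: -862 ≡ 7 (mod 11).
Since F(a, b, c) ≡ 7 ≠ 0 (mod 11), P does NOT lie on the curve.


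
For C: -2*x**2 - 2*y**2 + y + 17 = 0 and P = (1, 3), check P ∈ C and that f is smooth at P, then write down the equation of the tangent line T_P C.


Tangent line at P: -4*x - 11*y + 37 = 0.

Step 1: f(1, 3) = 0, so P lies on C.
Step 2: partial derivatives
  f_x(x, y) = -4*x, f_y(x, y) = 1 - 4*y.
  f_x(P) = -4, f_y(P) = -11 (gradient nonzero, so P is smooth).
Step 3: tangent line at P: -4·(x − 1) + -11·(y − 3) = 0.
Expanding: -4*x - 11*y + 37 = 0.


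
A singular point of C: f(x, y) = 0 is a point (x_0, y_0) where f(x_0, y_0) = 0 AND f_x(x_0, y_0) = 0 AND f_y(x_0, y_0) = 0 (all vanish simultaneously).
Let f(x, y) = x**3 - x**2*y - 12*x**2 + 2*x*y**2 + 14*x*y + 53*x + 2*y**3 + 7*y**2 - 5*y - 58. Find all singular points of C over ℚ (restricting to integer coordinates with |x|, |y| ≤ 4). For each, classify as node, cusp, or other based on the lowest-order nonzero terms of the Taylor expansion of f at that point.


Singular points: {(3, -2)}; classification: node.

Compute partial derivatives:
  f_x = 3*x**2 - 2*x*y - 24*x + 2*y**2 + 14*y + 53.
  f_y = -x**2 + 4*x*y + 14*x + 6*y**2 + 14*y - 5.
Scan x_0 ∈ {−4, ..., 4}. For each x_0, f_y(x_0, y) is a polynomial in y; find its integer roots y ∈ {−4, ..., 4}, then test f_x and f at those candidates.
  x = -4: f_y(-4, y) = 6*y**2 - 2*y - 77; no integer root y with |y| ≤ 4.
  x = -3: f_y(-3, y) = 6*y**2 + 2*y - 56; no integer root y with |y| ≤ 4.
  x = -2: f_y(-2, y) = 6*y**2 + 6*y - 37; no integer root y with |y| ≤ 4.
  x = -1: f_y(-1, y) = 6*y**2 + 10*y - 20; no integer root y with |y| ≤ 4.
  x = 0: f_y(0, y) = 6*y**2 + 14*y - 5; no integer root y with |y| ≤ 4.
  x = 1: f_y(1, y) = 6*y**2 + 18*y + 8; no integer root y with |y| ≤ 4.
  x = 2: f_y(2, y) = 6*y**2 + 22*y + 19; no integer root y with |y| ≤ 4.
  x = 3: f_y(3, y) = 6*y**2 + 26*y + 28; vanishes at y ∈ {-2}. (3, -2): f_x = 0, f = 0 — SINGULAR.
  x = 4: f_y(4, y) = 6*y**2 + 30*y + 35; no integer root y with |y| ≤ 4.
Only singular point on the grid: (3, -2).
Classify: substitute x = 3 + u, y = -2 + v and expand: f = u**3 - u**2*v - u**2 + 2*u*v**2 + 2*v**3 + v**2.
No constant or linear terms (consistent with a singular point). Quadratic part: -u**2 + v**2. Cubic part: u**3 - u**2*v + 2*u*v**2 + 2*v**3.
The quadratic part v**2 - u**2 = (v − u)(v + u) splits into two distinct linear factors, so there are two distinct tangent lines y − -2 = ±(x − 3) — this is a node (ordinary double point).
Classification: node.


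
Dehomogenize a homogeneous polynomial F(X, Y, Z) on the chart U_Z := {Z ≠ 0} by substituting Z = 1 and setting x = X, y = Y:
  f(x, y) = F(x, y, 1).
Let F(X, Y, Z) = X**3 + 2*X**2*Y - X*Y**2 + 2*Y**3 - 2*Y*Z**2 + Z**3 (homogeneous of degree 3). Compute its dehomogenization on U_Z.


f(x, y) = x**3 + 2*x**2*y - x*y**2 + 2*y**3 - 2*y + 1

On U_Z we set Z = 1. Each monomial c·X^i·Y^j·Z^k in F becomes c·x^i·y^j·1^k = c·x^i·y^j.
Substituting Z = 1: F(X, Y, 1) = x**3 + 2*x**2*y - x*y**2 + 2*y**3 - 2*y + 1.
Note: deg(f) ≤ deg(F) = 3; strict inequality happens when F is divisible by Z (lost terms).


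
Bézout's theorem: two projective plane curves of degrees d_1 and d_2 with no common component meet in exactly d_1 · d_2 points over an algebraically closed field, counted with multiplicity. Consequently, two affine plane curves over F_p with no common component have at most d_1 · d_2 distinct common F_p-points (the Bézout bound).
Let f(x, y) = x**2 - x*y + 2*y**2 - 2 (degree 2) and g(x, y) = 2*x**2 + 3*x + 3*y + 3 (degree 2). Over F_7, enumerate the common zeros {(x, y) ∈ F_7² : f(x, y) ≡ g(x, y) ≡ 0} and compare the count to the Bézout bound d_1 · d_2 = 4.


Common zeros: {(0, 6), (6, 4)}; count = 2; Bézout bound = 4.

deg(f) = 2, deg(g) = 2, so Bézout bound = 4.
Scan x ∈ F_7. For each x, list the y ∈ F_7 with f(x, y) ≡ 0 and those with g(x, y) ≡ 0 (mod 7); the common zeros in that column are the intersection.
  x = 0: f ≡ 0 at y ∈ {1, 6}; g ≡ 0 at y ∈ {6}; common: {6}.
  x = 1: f ≡ 0 at y ∈ {1, 3}; g ≡ 0 at y ∈ {2}; common: ∅.
  x = 2: f ≡ 0 at y ∈ {3, 5}; g ≡ 0 at y ∈ {6}; common: ∅.
  x = 3: f ≡ 0 at y ∈ {0, 5}; g ≡ 0 at y ∈ {4}; common: ∅.
  x = 4: f ≡ 0 at y ∈ {0, 2}; g ≡ 0 at y ∈ {3}; common: ∅.
  x = 5: f ≡ 0 at y ∈ {2, 4}; g ≡ 0 at y ∈ {3}; common: ∅.
  x = 6: f ≡ 0 at y ∈ {4, 6}; g ≡ 0 at y ∈ {4}; common: {4}.
Collecting: common zeros = {(0, 6), (6, 4)}, so the count is 2.
Comparison with the Bézout bound: 2 ≤ 4 = deg(f)·deg(g), as expected for curves with no common component (the affine F_7-count falls short of the bound because intersections may lie at infinity, over extension fields, or carry multiplicity).


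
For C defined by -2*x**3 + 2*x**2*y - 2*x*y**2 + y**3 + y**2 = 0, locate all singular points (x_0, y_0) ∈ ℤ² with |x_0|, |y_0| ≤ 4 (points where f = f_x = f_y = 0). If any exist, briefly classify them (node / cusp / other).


Singular points: {(0, 0)}; classification: cusp.

Compute partial derivatives:
  f_x = -6*x**2 + 4*x*y - 2*y**2.
  f_y = 2*x**2 - 4*x*y + 3*y**2 + 2*y.
Scan x_0 ∈ {−4, ..., 4}. For each x_0, f_y(x_0, y) is a polynomial in y; find its integer roots y ∈ {−4, ..., 4}, then test f_x and f at those candidates.
  x = -4: f_y(-4, y) = 3*y**2 + 18*y + 32; no integer root y with |y| ≤ 4.
  x = -3: f_y(-3, y) = 3*y**2 + 14*y + 18; no integer root y with |y| ≤ 4.
  x = -2: f_y(-2, y) = 3*y**2 + 10*y + 8; vanishes at y ∈ {-2}. (-2, -2): f_x = -16 ≠ 0.
  x = -1: f_y(-1, y) = 3*y**2 + 6*y + 2; no integer root y with |y| ≤ 4.
  x = 0: f_y(0, y) = 3*y**2 + 2*y; vanishes at y ∈ {0}. (0, 0): f_x = 0, f = 0 — SINGULAR.
  x = 1: f_y(1, y) = 3*y**2 - 2*y + 2; no integer root y with |y| ≤ 4.
  x = 2: f_y(2, y) = 3*y**2 - 6*y + 8; no integer root y with |y| ≤ 4.
  x = 3: f_y(3, y) = 3*y**2 - 10*y + 18; no integer root y with |y| ≤ 4.
  x = 4: f_y(4, y) = 3*y**2 - 14*y + 32; no integer root y with |y| ≤ 4.
Only singular point on the grid: (0, 0).
Classify: substitute x = 0 + u, y = 0 + v and expand: f = -2*u**3 + 2*u**2*v - 2*u*v**2 + v**3 + v**2.
No constant or linear terms (consistent with a singular point). Quadratic part: v**2. Cubic part: -2*u**3 + 2*u**2*v - 2*u*v**2 + v**3.
The quadratic part v**2 is a perfect square, so there is a single (double) tangent line v = 0, i.e. y = 0. Restricting the cubic part to that line (v = 0) leaves -2*u**3 ≠ 0, so f is not divisible by v and the branch is v² ≈ 2*u**3 to lowest order — this is a cusp.
Classification: cusp.


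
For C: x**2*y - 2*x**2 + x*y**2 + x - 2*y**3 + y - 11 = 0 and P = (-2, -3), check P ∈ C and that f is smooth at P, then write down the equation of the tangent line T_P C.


Tangent line at P: 30*x - 37*y - 51 = 0.

Step 1: f(-2, -3) = 0, so P lies on C.
Step 2: partial derivatives
  f_x(x, y) = 2*x*y - 4*x + y**2 + 1, f_y(x, y) = x**2 + 2*x*y - 6*y**2 + 1.
  f_x(P) = 30, f_y(P) = -37 (gradient nonzero, so P is smooth).
Step 3: tangent line at P: 30·(x − -2) + -37·(y − -3) = 0.
Expanding: 30*x - 37*y - 51 = 0.


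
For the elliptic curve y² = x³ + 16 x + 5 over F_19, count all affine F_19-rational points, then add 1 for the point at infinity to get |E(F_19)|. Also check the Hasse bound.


Affine points = {(0, 9), (0, 10), (2, 8), (2, 11), (3, 2), (3, 17), (4, 0), (5, 1), (5, 18), (7, 2), (7, 17), (9, 2), (9, 17), (10, 5), (10, 14), (11, 7), (11, 12), (12, 5), (12, 14), (13, 4), (13, 15), (14, 3), (14, 16), (16, 5), (16, 14), (18, 8), (18, 11)}; affine count = 27; |E(F_19)| = 28.

Discriminant check: Δ ∝ 4a³ + 27b² = 4·16³ + 27·5² = 4·4096 + 27·25 ≡ 16 (mod 19). Nonzero ⇒ E is nonsingular.
For each x ∈ F_19, compute rhs = x³ + 16·x + 5 mod 19, then count y ∈ F_19 with y² ≡ rhs.
  x = 0: rhs = 5, matching y values: 9, 10 (2 points).
  x = 1: rhs = 3, matching y values: none (0 points).
  x = 2: rhs = 7, matching y values: 8, 11 (2 points).
  x = 3: rhs = 4, matching y values: 2, 17 (2 points).
  x = 4: rhs = 0, matching y values: 0 (1 points).
  x = 5: rhs = 1, matching y values: 1, 18 (2 points).
  x = 6: rhs = 13, matching y values: none (0 points).
  x = 7: rhs = 4, matching y values: 2, 17 (2 points).
  x = 8: rhs = 18, matching y values: none (0 points).
  x = 9: rhs = 4, matching y values: 2, 17 (2 points).
  x = 10: rhs = 6, matching y values: 5, 14 (2 points).
  x = 11: rhs = 11, matching y values: 7, 12 (2 points).
  x = 12: rhs = 6, matching y values: 5, 14 (2 points).
  x = 13: rhs = 16, matching y values: 4, 15 (2 points).
  x = 14: rhs = 9, matching y values: 3, 16 (2 points).
  x = 15: rhs = 10, matching y values: none (0 points).
  x = 16: rhs = 6, matching y values: 5, 14 (2 points).
  x = 17: rhs = 3, matching y values: none (0 points).
  x = 18: rhs = 7, matching y values: 8, 11 (2 points).
Total affine count: 27.
Full point count |E(F_19)| = 27 + 1 = 28.
Hasse bound: |28 − (19+1)| = |8| = 8 ≤ 2√19 ≈ 8.7178 ✓.


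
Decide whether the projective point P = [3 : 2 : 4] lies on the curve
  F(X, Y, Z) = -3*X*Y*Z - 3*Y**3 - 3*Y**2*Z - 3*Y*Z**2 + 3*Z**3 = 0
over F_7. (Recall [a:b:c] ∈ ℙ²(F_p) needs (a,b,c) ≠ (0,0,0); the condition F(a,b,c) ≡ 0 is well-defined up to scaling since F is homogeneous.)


F(3,2,4) ≡ 1 (mod 7); P is NOT on the curve.

Evaluate F(3, 2, 4) term-by-term (mod 7).
  -3*X*Y*Z ↦ -3·3·2·4 = -72
  -3*Y**3 ↦ -3·1·8·1 = -24
  -3*Y**2*Z ↦ -3·1·4·4 = -48
  -3*Y*Z**2 ↦ -3·1·2·16 = -96
  3*Z**3 ↦ 3·1·1·64 = 192
Sum: F(3, 2, 4) = (-72) + (-24) + (-48) + (-96) + (192) = -48.
Reducing mod 7: -48 ≡ 1 (mod 7).
Since F(a, b, c) ≡ 1 ≠ 0 (mod 7), P does NOT lie on the curve.


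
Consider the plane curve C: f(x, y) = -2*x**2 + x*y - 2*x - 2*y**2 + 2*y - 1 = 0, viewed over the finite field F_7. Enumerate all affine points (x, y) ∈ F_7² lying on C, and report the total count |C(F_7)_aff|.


Affine F_7-points: {(1, 2), (1, 3), (3, 3), (4, 4), (4, 6), (5, 1), (5, 6), (6, 2)}; count = 8.

For each of the 49 pairs (x, y) ∈ F_7², evaluate f(x, y) mod 7. Record the zeros.
  x = 0: [0↦6, 1↦6, 2↦2, 3↦1, 4↦3, 5↦1, 6↦2]  zeros at y ∈ ∅
  x = 1: [0↦2, 1↦3, 2↦0, 3↦0, 4↦3, 5↦2, 6↦4]  zeros at y ∈ {2, 3}
  x = 2: [0↦1, 1↦3, 2↦1, 3↦2, 4↦6, 5↦6, 6↦2]  zeros at y ∈ ∅
  x = 3: [0↦3, 1↦6, 2↦5, 3↦0, 4↦5, 5↦6, 6↦3]  zeros at y ∈ {3}
  x = 4: [0↦1, 1↦5, 2↦5, 3↦1, 4↦0, 5↦2, 6↦0]  zeros at y ∈ {4, 6}
  x = 5: [0↦2, 1↦0, 2↦1, 3↦5, 4↦5, 5↦1, 6↦0]  zeros at y ∈ {1, 6}
  x = 6: [0↦6, 1↦5, 2↦0, 3↦5, 4↦6, 5↦3, 6↦3]  zeros at y ∈ {2}
Collecting zeros: affine points = {(1, 2), (1, 3), (3, 3), (4, 4), (4, 6), (5, 1), (5, 6), (6, 2)}.
Total count |C(F_7)_aff| = 8.


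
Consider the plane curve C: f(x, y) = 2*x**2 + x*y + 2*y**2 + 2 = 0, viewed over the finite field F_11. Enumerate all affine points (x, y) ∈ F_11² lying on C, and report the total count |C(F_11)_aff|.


Affine F_11-points: {(2, 2), (2, 8), (3, 6), (3, 9), (5, 6), (5, 8), (6, 3), (6, 5), (8, 2), (8, 5), (9, 3), (9, 9)}; count = 12.

For each of the 121 pairs (x, y) ∈ F_11², evaluate f(x, y) mod 11. Record the zeros.
  x = 0: [0↦2, 1↦4, 2↦10, 3↦9, 4↦1, 5↦8, 6↦8, 7↦1, 8↦9, 9↦10, 10↦4]  zeros at y ∈ ∅
  x = 1: [0↦4, 1↦7, 2↦3, 3↦3, 4↦7, 5↦4, 6↦5, 7↦10, 8↦8, 9↦10, 10↦5]  zeros at y ∈ ∅
  x = 2: [0↦10, 1↦3, 2↦0, 3↦1, 4↦6, 5↦4, 6↦6, 7↦1, 8↦0, 9↦3, 10↦10]  zeros at y ∈ {2, 8}
  x = 3: [0↦9, 1↦3, 2↦1, 3↦3, 4↦9, 5↦8, 6↦0, 7↦7, 8↦7, 9↦0, 10↦8]  zeros at y ∈ {6, 9}
  x = 4: [0↦1, 1↦7, 2↦6, 3↦9, 4↦5, 5↦5, 6↦9, 7↦6, 8↦7, 9↦1, 10↦10]  zeros at y ∈ ∅
  x = 5: [0↦8, 1↦4, 2↦4, 3↦8, 4↦5, 5↦6, 6↦0, 7↦9, 8↦0, 9↦6, 10↦5]  zeros at y ∈ {6, 8}
  x = 6: [0↦8, 1↦5, 2↦6, 3↦0, 4↦9, 5↦0, 6↦6, 7↦5, 8↦8, 9↦4, 10↦4]  zeros at y ∈ {3, 5}
  x = 7: [0↦1, 1↦10, 2↦1, 3↦7, 4↦6, 5↦9, 6↦5, 7↦5, 8↦9, 9↦6, 10↦7]  zeros at y ∈ ∅
  x = 8: [0↦9, 1↦8, 2↦0, 3↦7, 4↦7, 5↦0, 6↦8, 7↦9, 8↦3, 9↦1, 10↦3]  zeros at y ∈ {2, 5}
  x = 9: [0↦10, 1↦10, 2↦3, 3↦0, 4↦1, 5↦6, 6↦4, 7↦6, 8↦1, 9↦0, 10↦3]  zeros at y ∈ {3, 9}
  x = 10: [0↦4, 1↦5, 2↦10, 3↦8, 4↦10, 5↦5, 6↦4, 7↦7, 8↦3, 9↦3, 10↦7]  zeros at y ∈ ∅
Collecting zeros: affine points = {(2, 2), (2, 8), (3, 6), (3, 9), (5, 6), (5, 8), (6, 3), (6, 5), (8, 2), (8, 5), (9, 3), (9, 9)}.
Total count |C(F_11)_aff| = 12.


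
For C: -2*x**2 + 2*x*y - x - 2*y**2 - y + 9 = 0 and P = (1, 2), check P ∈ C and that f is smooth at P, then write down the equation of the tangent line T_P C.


Tangent line at P: -x - 7*y + 15 = 0.

Step 1: f(1, 2) = 0, so P lies on C.
Step 2: partial derivatives
  f_x(x, y) = -4*x + 2*y - 1, f_y(x, y) = 2*x - 4*y - 1.
  f_x(P) = -1, f_y(P) = -7 (gradient nonzero, so P is smooth).
Step 3: tangent line at P: -1·(x − 1) + -7·(y − 2) = 0.
Expanding: -x - 7*y + 15 = 0.


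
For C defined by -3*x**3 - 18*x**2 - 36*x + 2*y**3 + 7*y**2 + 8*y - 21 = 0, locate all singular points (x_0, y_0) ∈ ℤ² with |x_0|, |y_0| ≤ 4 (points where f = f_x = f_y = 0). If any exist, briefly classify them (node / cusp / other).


Singular points: {(-2, -1)}; classification: cusp.

Compute partial derivatives:
  f_x = -9*x**2 - 36*x - 36.
  f_y = 6*y**2 + 14*y + 8.
Scan x_0 ∈ {−4, ..., 4}. For each x_0, f_y(x_0, y) is a polynomial in y; find its integer roots y ∈ {−4, ..., 4}, then test f_x and f at those candidates.
  x = -4: f_y(-4, y) = 6*y**2 + 14*y + 8; vanishes at y ∈ {-1}. (-4, -1): f_x = -36 ≠ 0.
  x = -3: f_y(-3, y) = 6*y**2 + 14*y + 8; vanishes at y ∈ {-1}. (-3, -1): f_x = -9 ≠ 0.
  x = -2: f_y(-2, y) = 6*y**2 + 14*y + 8; vanishes at y ∈ {-1}. (-2, -1): f_x = 0, f = 0 — SINGULAR.
  x = -1: f_y(-1, y) = 6*y**2 + 14*y + 8; vanishes at y ∈ {-1}. (-1, -1): f_x = -9 ≠ 0.
  x = 0: f_y(0, y) = 6*y**2 + 14*y + 8; vanishes at y ∈ {-1}. (0, -1): f_x = -36 ≠ 0.
  x = 1: f_y(1, y) = 6*y**2 + 14*y + 8; vanishes at y ∈ {-1}. (1, -1): f_x = -81 ≠ 0.
  x = 2: f_y(2, y) = 6*y**2 + 14*y + 8; vanishes at y ∈ {-1}. (2, -1): f_x = -144 ≠ 0.
  x = 3: f_y(3, y) = 6*y**2 + 14*y + 8; vanishes at y ∈ {-1}. (3, -1): f_x = -225 ≠ 0.
  x = 4: f_y(4, y) = 6*y**2 + 14*y + 8; vanishes at y ∈ {-1}. (4, -1): f_x = -324 ≠ 0.
Only singular point on the grid: (-2, -1).
Classify: substitute x = -2 + u, y = -1 + v and expand: f = -3*u**3 + 2*v**3 + v**2.
No constant or linear terms (consistent with a singular point). Quadratic part: v**2. Cubic part: -3*u**3 + 2*v**3.
The quadratic part v**2 is a perfect square, so there is a single (double) tangent line v = 0, i.e. y = -1. Restricting the cubic part to that line (v = 0) leaves -3*u**3 ≠ 0, so f is not divisible by v and the branch is v² ≈ 3*u**3 to lowest order — this is a cusp.
Classification: cusp.


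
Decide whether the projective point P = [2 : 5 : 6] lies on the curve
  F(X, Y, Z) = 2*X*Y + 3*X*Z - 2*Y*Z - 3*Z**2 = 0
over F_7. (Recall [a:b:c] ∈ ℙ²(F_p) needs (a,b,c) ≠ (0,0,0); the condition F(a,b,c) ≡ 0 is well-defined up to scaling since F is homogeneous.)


F(2,5,6) ≡ 0 (mod 7); P is on the curve.

Evaluate F(2, 5, 6) term-by-term (mod 7).
  2*X*Y ↦ 2·2·5·1 = 20
  3*X*Z ↦ 3·2·1·6 = 36
  -2*Y*Z ↦ -2·1·5·6 = -60
  -3*Z**2 ↦ -3·1·1·36 = -108
Sum: F(2, 5, 6) = (20) + (36) + (-60) + (-108) = -112.
Reducing mod 7: -112 ≡ 0 (mod 7).
Since F(a, b, c) ≡ 0 (mod 7), P lies on the curve.


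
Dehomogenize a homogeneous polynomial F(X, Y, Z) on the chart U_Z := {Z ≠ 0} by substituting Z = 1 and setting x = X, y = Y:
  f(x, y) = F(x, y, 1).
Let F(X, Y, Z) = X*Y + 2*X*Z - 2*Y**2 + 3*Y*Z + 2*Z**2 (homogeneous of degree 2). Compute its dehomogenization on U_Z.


f(x, y) = x*y + 2*x - 2*y**2 + 3*y + 2

On U_Z we set Z = 1. Each monomial c·X^i·Y^j·Z^k in F becomes c·x^i·y^j·1^k = c·x^i·y^j.
Substituting Z = 1: F(X, Y, 1) = x*y + 2*x - 2*y**2 + 3*y + 2.
Note: deg(f) ≤ deg(F) = 2; strict inequality happens when F is divisible by Z (lost terms).


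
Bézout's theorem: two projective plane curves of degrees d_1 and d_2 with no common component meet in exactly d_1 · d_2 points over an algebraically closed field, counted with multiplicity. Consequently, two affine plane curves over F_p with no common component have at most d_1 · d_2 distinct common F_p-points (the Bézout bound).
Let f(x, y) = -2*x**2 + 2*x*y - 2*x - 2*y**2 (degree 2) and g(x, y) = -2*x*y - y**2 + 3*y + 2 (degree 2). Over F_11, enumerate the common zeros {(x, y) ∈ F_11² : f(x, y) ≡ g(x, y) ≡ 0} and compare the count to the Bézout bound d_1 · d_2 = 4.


Common zeros: ∅; count = 0; Bézout bound = 4.

deg(f) = 2, deg(g) = 2, so Bézout bound = 4.
Scan x ∈ F_11. For each x, list the y ∈ F_11 with f(x, y) ≡ 0 and those with g(x, y) ≡ 0 (mod 11); the common zeros in that column are the intersection.
  x = 0: f ≡ 0 at y ∈ {0}; g ≡ 0 at y ∈ ∅; common: ∅.
  x = 1: f ≡ 0 at y ∈ {5, 7}; g ≡ 0 at y ∈ {2, 10}; common: ∅.
  x = 2: f ≡ 0 at y ∈ ∅; g ≡ 0 at y ∈ {1, 9}; common: ∅.
  x = 3: f ≡ 0 at y ∈ {5, 9}; g ≡ 0 at y ∈ ∅; common: ∅.
  x = 4: f ≡ 0 at y ∈ ∅; g ≡ 0 at y ∈ {3}; common: ∅.
  x = 5: f ≡ 0 at y ∈ {7, 9}; g ≡ 0 at y ∈ ∅; common: ∅.
  x = 6: f ≡ 0 at y ∈ {3}; g ≡ 0 at y ∈ {6, 7}; common: ∅.
  x = 7: f ≡ 0 at y ∈ {3, 4}; g ≡ 0 at y ∈ ∅; common: ∅.
  x = 8: f ≡ 0 at y ∈ ∅; g ≡ 0 at y ∈ {4, 5}; common: ∅.
  x = 9: f ≡ 0 at y ∈ ∅; g ≡ 0 at y ∈ ∅; common: ∅.
  x = 10: f ≡ 0 at y ∈ {0, 10}; g ≡ 0 at y ∈ {8}; common: ∅.
Collecting: common zeros = ∅, so the count is 0.
Comparison with the Bézout bound: 0 ≤ 4 = deg(f)·deg(g), as expected for curves with no common component (the affine F_11-count falls short of the bound because intersections may lie at infinity, over extension fields, or carry multiplicity).


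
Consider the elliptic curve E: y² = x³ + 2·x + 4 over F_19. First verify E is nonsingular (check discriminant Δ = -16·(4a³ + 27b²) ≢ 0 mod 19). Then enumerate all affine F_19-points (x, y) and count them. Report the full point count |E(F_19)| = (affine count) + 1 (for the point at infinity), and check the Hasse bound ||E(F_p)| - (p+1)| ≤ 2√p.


Affine points = {(0, 2), (0, 17), (1, 8), (1, 11), (2, 4), (2, 15), (4, 0), (5, 5), (5, 14), (6, 2), (6, 17), (7, 0), (8, 0), (10, 6), (10, 13), (13, 2), (13, 17), (16, 3), (16, 16), (17, 7), (17, 12), (18, 1), (18, 18)}; affine count = 23; |E(F_19)| = 24.

Discriminant check: Δ ∝ 4a³ + 27b² = 4·2³ + 27·4² = 4·8 + 27·16 ≡ 8 (mod 19). Nonzero ⇒ E is nonsingular.
For each x ∈ F_19, compute rhs = x³ + 2·x + 4 mod 19, then count y ∈ F_19 with y² ≡ rhs.
  x = 0: rhs = 4, matching y values: 2, 17 (2 points).
  x = 1: rhs = 7, matching y values: 8, 11 (2 points).
  x = 2: rhs = 16, matching y values: 4, 15 (2 points).
  x = 3: rhs = 18, matching y values: none (0 points).
  x = 4: rhs = 0, matching y values: 0 (1 points).
  x = 5: rhs = 6, matching y values: 5, 14 (2 points).
  x = 6: rhs = 4, matching y values: 2, 17 (2 points).
  x = 7: rhs = 0, matching y values: 0 (1 points).
  x = 8: rhs = 0, matching y values: 0 (1 points).
  x = 9: rhs = 10, matching y values: none (0 points).
  x = 10: rhs = 17, matching y values: 6, 13 (2 points).
  x = 11: rhs = 8, matching y values: none (0 points).
  x = 12: rhs = 8, matching y values: none (0 points).
  x = 13: rhs = 4, matching y values: 2, 17 (2 points).
  x = 14: rhs = 2, matching y values: none (0 points).
  x = 15: rhs = 8, matching y values: none (0 points).
  x = 16: rhs = 9, matching y values: 3, 16 (2 points).
  x = 17: rhs = 11, matching y values: 7, 12 (2 points).
  x = 18: rhs = 1, matching y values: 1, 18 (2 points).
Total affine count: 23.
Full point count |E(F_19)| = 23 + 1 = 24.
Hasse bound: |24 − (19+1)| = |4| = 4 ≤ 2√19 ≈ 8.7178 ✓.


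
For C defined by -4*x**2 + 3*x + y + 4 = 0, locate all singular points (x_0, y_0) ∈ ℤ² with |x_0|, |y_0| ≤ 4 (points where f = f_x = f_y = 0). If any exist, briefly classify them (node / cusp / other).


No singular points in the scanned grid; C is smooth there.

Compute partial derivatives:
  f_x = 3 - 8*x.
  f_y = 1.
f_y = 1 is a nonzero constant, so f_y never vanishes: no point (x, y) can satisfy f = f_x = f_y = 0. In particular no (x, y) ∈ {−4, ..., 4}² is singular; the curve is smooth.


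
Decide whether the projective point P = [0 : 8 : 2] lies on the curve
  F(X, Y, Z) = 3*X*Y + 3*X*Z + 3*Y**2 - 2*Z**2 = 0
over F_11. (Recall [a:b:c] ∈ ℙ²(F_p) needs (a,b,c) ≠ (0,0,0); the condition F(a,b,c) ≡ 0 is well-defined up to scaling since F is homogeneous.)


F(0,8,2) ≡ 8 (mod 11); P is NOT on the curve.

Evaluate F(0, 8, 2) term-by-term (mod 11).
  3*X*Y ↦ 3·0·8·1 = 0
  3*X*Z ↦ 3·0·1·2 = 0
  3*Y**2 ↦ 3·1·64·1 = 192
  -2*Z**2 ↦ -2·1·1·4 = -8
Sum: F(0, 8, 2) = (0) + (0) + (192) + (-8) = 184.
Reducing mod 11: 184 ≡ 8 (mod 11).
Since F(a, b, c) ≡ 8 ≠ 0 (mod 11), P does NOT lie on the curve.


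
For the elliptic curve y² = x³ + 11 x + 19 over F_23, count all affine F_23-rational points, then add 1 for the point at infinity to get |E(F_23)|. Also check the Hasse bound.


Affine points = {(1, 10), (1, 13), (2, 7), (2, 16), (4, 9), (4, 14), (6, 5), (6, 18), (7, 5), (7, 18), (10, 5), (10, 18), (12, 4), (12, 19), (13, 6), (13, 17), (16, 6), (16, 17), (17, 6), (17, 17), (18, 0), (19, 7), (19, 16), (21, 9), (21, 14)}; affine count = 25; |E(F_23)| = 26.

Discriminant check: Δ ∝ 4a³ + 27b² = 4·11³ + 27·19² = 4·1331 + 27·361 ≡ 6 (mod 23). Nonzero ⇒ E is nonsingular.
For each x ∈ F_23, compute rhs = x³ + 11·x + 19 mod 23, then count y ∈ F_23 with y² ≡ rhs.
  x = 0: rhs = 19, matching y values: none (0 points).
  x = 1: rhs = 8, matching y values: 10, 13 (2 points).
  x = 2: rhs = 3, matching y values: 7, 16 (2 points).
  x = 3: rhs = 10, matching y values: none (0 points).
  x = 4: rhs = 12, matching y values: 9, 14 (2 points).
  x = 5: rhs = 15, matching y values: none (0 points).
  x = 6: rhs = 2, matching y values: 5, 18 (2 points).
  x = 7: rhs = 2, matching y values: 5, 18 (2 points).
  x = 8: rhs = 21, matching y values: none (0 points).
  x = 9: rhs = 19, matching y values: none (0 points).
  x = 10: rhs = 2, matching y values: 5, 18 (2 points).
  x = 11: rhs = 22, matching y values: none (0 points).
  x = 12: rhs = 16, matching y values: 4, 19 (2 points).
  x = 13: rhs = 13, matching y values: 6, 17 (2 points).
  x = 14: rhs = 19, matching y values: none (0 points).
  x = 15: rhs = 17, matching y values: none (0 points).
  x = 16: rhs = 13, matching y values: 6, 17 (2 points).
  x = 17: rhs = 13, matching y values: 6, 17 (2 points).
  x = 18: rhs = 0, matching y values: 0 (1 points).
  x = 19: rhs = 3, matching y values: 7, 16 (2 points).
  x = 20: rhs = 5, matching y values: none (0 points).
  x = 21: rhs = 12, matching y values: 9, 14 (2 points).
  x = 22: rhs = 7, matching y values: none (0 points).
Total affine count: 25.
Full point count |E(F_23)| = 25 + 1 = 26.
Hasse bound: |26 − (23+1)| = |2| = 2 ≤ 2√23 ≈ 9.5917 ✓.


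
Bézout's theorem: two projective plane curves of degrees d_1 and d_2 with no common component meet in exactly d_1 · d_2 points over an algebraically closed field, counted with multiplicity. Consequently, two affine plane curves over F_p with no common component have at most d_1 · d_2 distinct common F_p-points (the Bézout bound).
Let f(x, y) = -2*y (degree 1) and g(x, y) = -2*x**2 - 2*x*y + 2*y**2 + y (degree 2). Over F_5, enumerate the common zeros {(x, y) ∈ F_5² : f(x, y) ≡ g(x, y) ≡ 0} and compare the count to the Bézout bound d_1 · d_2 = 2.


Common zeros: {(0, 0)}; count = 1; Bézout bound = 2.

deg(f) = 1, deg(g) = 2, so Bézout bound = 2.
Scan x ∈ F_5. For each x, list the y ∈ F_5 with f(x, y) ≡ 0 and those with g(x, y) ≡ 0 (mod 5); the common zeros in that column are the intersection.
  x = 0: f ≡ 0 at y ∈ {0}; g ≡ 0 at y ∈ {0, 2}; common: {0}.
  x = 1: f ≡ 0 at y ∈ {0}; g ≡ 0 at y ∈ ∅; common: ∅.
  x = 2: f ≡ 0 at y ∈ {0}; g ≡ 0 at y ∈ ∅; common: ∅.
  x = 3: f ≡ 0 at y ∈ {0}; g ≡ 0 at y ∈ {2, 3}; common: ∅.
  x = 4: f ≡ 0 at y ∈ {0}; g ≡ 0 at y ∈ {3}; common: ∅.
Collecting: common zeros = {(0, 0)}, so the count is 1.
Comparison with the Bézout bound: 1 ≤ 2 = deg(f)·deg(g), as expected for curves with no common component (the affine F_5-count falls short of the bound because intersections may lie at infinity, over extension fields, or carry multiplicity).


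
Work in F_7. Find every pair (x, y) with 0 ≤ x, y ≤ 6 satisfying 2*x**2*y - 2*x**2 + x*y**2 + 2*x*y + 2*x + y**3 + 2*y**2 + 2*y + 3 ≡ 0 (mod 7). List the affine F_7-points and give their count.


Affine F_7-points: {(1, 2), (2, 5), (3, 5), (4, 0), (4, 1)}; count = 5.

For each of the 49 pairs (x, y) ∈ F_7², evaluate f(x, y) mod 7. Record the zeros.
  x = 0: [0↦3, 1↦1, 2↦2, 3↦5, 4↦2, 5↦6, 6↦2]  zeros at y ∈ ∅
  x = 1: [0↦3, 1↦6, 2↦0, 3↦5, 4↦6, 5↦2, 6↦6]  zeros at y ∈ {2}
  x = 2: [0↦6, 1↦4, 2↦2, 3↦6, 4↦1, 5↦0, 6↦2]  zeros at y ∈ {5}
  x = 3: [0↦5, 1↦2, 2↦1, 3↦1, 4↦1, 5↦0, 6↦4]  zeros at y ∈ {5}
  x = 4: [0↦0, 1↦0, 2↦4, 3↦4, 4↦6, 5↦2, 6↦5]  zeros at y ∈ {0, 1}
  x = 5: [0↦5, 1↦5, 2↦4, 3↦1, 4↦2, 5↦6, 6↦5]  zeros at y ∈ ∅
  x = 6: [0↦6, 1↦3, 2↦1, 3↦6, 4↦3, 5↦5, 6↦4]  zeros at y ∈ ∅
Collecting zeros: affine points = {(1, 2), (2, 5), (3, 5), (4, 0), (4, 1)}.
Total count |C(F_7)_aff| = 5.


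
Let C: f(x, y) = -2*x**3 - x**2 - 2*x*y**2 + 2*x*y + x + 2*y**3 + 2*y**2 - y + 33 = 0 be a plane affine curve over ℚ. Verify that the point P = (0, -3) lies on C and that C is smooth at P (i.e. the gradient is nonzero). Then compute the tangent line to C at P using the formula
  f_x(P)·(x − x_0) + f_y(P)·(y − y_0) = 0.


Tangent line at P: -23*x + 41*y + 123 = 0.

Step 1: f(0, -3) = 0, so P lies on C.
Step 2: partial derivatives
  f_x(x, y) = -6*x**2 - 2*x - 2*y**2 + 2*y + 1, f_y(x, y) = -4*x*y + 2*x + 6*y**2 + 4*y - 1.
  f_x(P) = -23, f_y(P) = 41 (gradient nonzero, so P is smooth).
Step 3: tangent line at P: -23·(x − 0) + 41·(y − -3) = 0.
Expanding: -23*x + 41*y + 123 = 0.


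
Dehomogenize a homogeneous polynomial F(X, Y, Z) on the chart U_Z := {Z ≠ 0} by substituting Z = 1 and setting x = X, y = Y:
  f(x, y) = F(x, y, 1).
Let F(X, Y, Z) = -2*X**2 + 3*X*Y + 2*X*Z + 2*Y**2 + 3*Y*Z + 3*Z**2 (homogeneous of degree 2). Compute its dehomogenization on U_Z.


f(x, y) = -2*x**2 + 3*x*y + 2*x + 2*y**2 + 3*y + 3

On U_Z we set Z = 1. Each monomial c·X^i·Y^j·Z^k in F becomes c·x^i·y^j·1^k = c·x^i·y^j.
Substituting Z = 1: F(X, Y, 1) = -2*x**2 + 3*x*y + 2*x + 2*y**2 + 3*y + 3.
Note: deg(f) ≤ deg(F) = 2; strict inequality happens when F is divisible by Z (lost terms).


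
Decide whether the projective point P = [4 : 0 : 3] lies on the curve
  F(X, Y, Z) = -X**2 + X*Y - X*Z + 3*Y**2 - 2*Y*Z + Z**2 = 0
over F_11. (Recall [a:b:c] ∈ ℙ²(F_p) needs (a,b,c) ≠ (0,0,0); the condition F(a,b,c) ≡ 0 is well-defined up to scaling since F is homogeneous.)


F(4,0,3) ≡ 3 (mod 11); P is NOT on the curve.

Evaluate F(4, 0, 3) term-by-term (mod 11).
  -X**2 ↦ -1·16·1·1 = -16
  X*Y ↦ 1·4·0·1 = 0
  -X*Z ↦ -1·4·1·3 = -12
  3*Y**2 ↦ 3·1·0·1 = 0
  -2*Y*Z ↦ -2·1·0·3 = 0
  Z**2 ↦ 1·1·1·9 = 9
Sum: F(4, 0, 3) = (-16) + (0) + (-12) + (0) + (0) + (9) = -19.
Reducing mod 11: -19 ≡ 3 (mod 11).
Since F(a, b, c) ≡ 3 ≠ 0 (mod 11), P does NOT lie on the curve.


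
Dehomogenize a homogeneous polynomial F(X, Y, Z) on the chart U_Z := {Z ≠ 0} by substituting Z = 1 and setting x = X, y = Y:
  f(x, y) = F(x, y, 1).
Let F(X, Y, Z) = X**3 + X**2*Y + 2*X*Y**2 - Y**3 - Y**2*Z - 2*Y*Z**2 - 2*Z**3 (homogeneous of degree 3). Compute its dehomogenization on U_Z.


f(x, y) = x**3 + x**2*y + 2*x*y**2 - y**3 - y**2 - 2*y - 2

On U_Z we set Z = 1. Each monomial c·X^i·Y^j·Z^k in F becomes c·x^i·y^j·1^k = c·x^i·y^j.
Substituting Z = 1: F(X, Y, 1) = x**3 + x**2*y + 2*x*y**2 - y**3 - y**2 - 2*y - 2.
Note: deg(f) ≤ deg(F) = 3; strict inequality happens when F is divisible by Z (lost terms).


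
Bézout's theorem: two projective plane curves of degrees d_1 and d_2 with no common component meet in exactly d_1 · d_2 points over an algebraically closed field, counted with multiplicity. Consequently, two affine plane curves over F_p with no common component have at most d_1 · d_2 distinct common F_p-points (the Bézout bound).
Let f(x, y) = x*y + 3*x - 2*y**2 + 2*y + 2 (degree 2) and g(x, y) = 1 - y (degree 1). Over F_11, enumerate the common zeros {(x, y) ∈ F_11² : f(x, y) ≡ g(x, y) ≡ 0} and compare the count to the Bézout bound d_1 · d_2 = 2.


Common zeros: {(5, 1)}; count = 1; Bézout bound = 2.

deg(f) = 2, deg(g) = 1, so Bézout bound = 2.
Scan x ∈ F_11. For each x, list the y ∈ F_11 with f(x, y) ≡ 0 and those with g(x, y) ≡ 0 (mod 11); the common zeros in that column are the intersection.
  x = 0: f ≡ 0 at y ∈ {4, 8}; g ≡ 0 at y ∈ {1}; common: ∅.
  x = 1: f ≡ 0 at y ∈ {8, 10}; g ≡ 0 at y ∈ {1}; common: ∅.
  x = 2: f ≡ 0 at y ∈ {5, 8}; g ≡ 0 at y ∈ {1}; common: ∅.
  x = 3: f ≡ 0 at y ∈ {0, 8}; g ≡ 0 at y ∈ {1}; common: ∅.
  x = 4: f ≡ 0 at y ∈ {6, 8}; g ≡ 0 at y ∈ {1}; common: ∅.
  x = 5: f ≡ 0 at y ∈ {1, 8}; g ≡ 0 at y ∈ {1}; common: {1}.
  x = 6: f ≡ 0 at y ∈ {7, 8}; g ≡ 0 at y ∈ {1}; common: ∅.
  x = 7: f ≡ 0 at y ∈ {2, 8}; g ≡ 0 at y ∈ {1}; common: ∅.
  x = 8: f ≡ 0 at y ∈ {8}; g ≡ 0 at y ∈ {1}; common: ∅.
  x = 9: f ≡ 0 at y ∈ {3, 8}; g ≡ 0 at y ∈ {1}; common: ∅.
  x = 10: f ≡ 0 at y ∈ {8, 9}; g ≡ 0 at y ∈ {1}; common: ∅.
Collecting: common zeros = {(5, 1)}, so the count is 1.
Comparison with the Bézout bound: 1 ≤ 2 = deg(f)·deg(g), as expected for curves with no common component (the affine F_11-count falls short of the bound because intersections may lie at infinity, over extension fields, or carry multiplicity).


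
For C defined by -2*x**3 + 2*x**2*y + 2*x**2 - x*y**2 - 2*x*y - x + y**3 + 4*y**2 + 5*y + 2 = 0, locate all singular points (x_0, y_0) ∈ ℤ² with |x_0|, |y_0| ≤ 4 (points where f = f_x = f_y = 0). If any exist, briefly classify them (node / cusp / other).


Singular points: {(0, -1)}; classification: cusp.

Compute partial derivatives:
  f_x = -6*x**2 + 4*x*y + 4*x - y**2 - 2*y - 1.
  f_y = 2*x**2 - 2*x*y - 2*x + 3*y**2 + 8*y + 5.
Scan x_0 ∈ {−4, ..., 4}. For each x_0, f_y(x_0, y) is a polynomial in y; find its integer roots y ∈ {−4, ..., 4}, then test f_x and f at those candidates.
  x = -4: f_y(-4, y) = 3*y**2 + 16*y + 45; no integer root y with |y| ≤ 4.
  x = -3: f_y(-3, y) = 3*y**2 + 14*y + 29; no integer root y with |y| ≤ 4.
  x = -2: f_y(-2, y) = 3*y**2 + 12*y + 17; no integer root y with |y| ≤ 4.
  x = -1: f_y(-1, y) = 3*y**2 + 10*y + 9; no integer root y with |y| ≤ 4.
  x = 0: f_y(0, y) = 3*y**2 + 8*y + 5; vanishes at y ∈ {-1}. (0, -1): f_x = 0, f = 0 — SINGULAR.
  x = 1: f_y(1, y) = 3*y**2 + 6*y + 5; no integer root y with |y| ≤ 4.
  x = 2: f_y(2, y) = 3*y**2 + 4*y + 9; no integer root y with |y| ≤ 4.
  x = 3: f_y(3, y) = 3*y**2 + 2*y + 17; no integer root y with |y| ≤ 4.
  x = 4: f_y(4, y) = 3*y**2 + 29; no integer root y with |y| ≤ 4.
Only singular point on the grid: (0, -1).
Classify: substitute x = 0 + u, y = -1 + v and expand: f = -2*u**3 + 2*u**2*v - u*v**2 + v**3 + v**2.
No constant or linear terms (consistent with a singular point). Quadratic part: v**2. Cubic part: -2*u**3 + 2*u**2*v - u*v**2 + v**3.
The quadratic part v**2 is a perfect square, so there is a single (double) tangent line v = 0, i.e. y = -1. Restricting the cubic part to that line (v = 0) leaves -2*u**3 ≠ 0, so f is not divisible by v and the branch is v² ≈ 2*u**3 to lowest order — this is a cusp.
Classification: cusp.


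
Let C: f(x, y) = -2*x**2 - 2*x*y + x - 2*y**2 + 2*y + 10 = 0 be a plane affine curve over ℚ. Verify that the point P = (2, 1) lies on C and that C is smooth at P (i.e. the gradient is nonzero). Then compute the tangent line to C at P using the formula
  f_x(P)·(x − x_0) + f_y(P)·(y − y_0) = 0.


Tangent line at P: -9*x - 6*y + 24 = 0.

Step 1: f(2, 1) = 0, so P lies on C.
Step 2: partial derivatives
  f_x(x, y) = -4*x - 2*y + 1, f_y(x, y) = -2*x - 4*y + 2.
  f_x(P) = -9, f_y(P) = -6 (gradient nonzero, so P is smooth).
Step 3: tangent line at P: -9·(x − 2) + -6·(y − 1) = 0.
Expanding: -9*x - 6*y + 24 = 0.


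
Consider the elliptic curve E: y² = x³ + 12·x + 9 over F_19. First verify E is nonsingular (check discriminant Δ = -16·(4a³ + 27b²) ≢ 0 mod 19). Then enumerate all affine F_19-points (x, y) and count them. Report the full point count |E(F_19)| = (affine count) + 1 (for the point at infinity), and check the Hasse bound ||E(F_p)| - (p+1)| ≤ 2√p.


Affine points = {(0, 3), (0, 16), (4, 8), (4, 11), (5, 2), (5, 17), (8, 3), (8, 16), (11, 3), (11, 16), (12, 0), (13, 5), (13, 14), (15, 7), (15, 12)}; affine count = 15; |E(F_19)| = 16.

Discriminant check: Δ ∝ 4a³ + 27b² = 4·12³ + 27·9² = 4·1728 + 27·81 ≡ 17 (mod 19). Nonzero ⇒ E is nonsingular.
For each x ∈ F_19, compute rhs = x³ + 12·x + 9 mod 19, then count y ∈ F_19 with y² ≡ rhs.
  x = 0: rhs = 9, matching y values: 3, 16 (2 points).
  x = 1: rhs = 3, matching y values: none (0 points).
  x = 2: rhs = 3, matching y values: none (0 points).
  x = 3: rhs = 15, matching y values: none (0 points).
  x = 4: rhs = 7, matching y values: 8, 11 (2 points).
  x = 5: rhs = 4, matching y values: 2, 17 (2 points).
  x = 6: rhs = 12, matching y values: none (0 points).
  x = 7: rhs = 18, matching y values: none (0 points).
  x = 8: rhs = 9, matching y values: 3, 16 (2 points).
  x = 9: rhs = 10, matching y values: none (0 points).
  x = 10: rhs = 8, matching y values: none (0 points).
  x = 11: rhs = 9, matching y values: 3, 16 (2 points).
  x = 12: rhs = 0, matching y values: 0 (1 points).
  x = 13: rhs = 6, matching y values: 5, 14 (2 points).
  x = 14: rhs = 14, matching y values: none (0 points).
  x = 15: rhs = 11, matching y values: 7, 12 (2 points).
  x = 16: rhs = 3, matching y values: none (0 points).
  x = 17: rhs = 15, matching y values: none (0 points).
  x = 18: rhs = 15, matching y values: none (0 points).
Total affine count: 15.
Full point count |E(F_19)| = 15 + 1 = 16.
Hasse bound: |16 − (19+1)| = |-4| = 4 ≤ 2√19 ≈ 8.7178 ✓.
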